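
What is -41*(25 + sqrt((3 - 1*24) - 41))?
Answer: -1025 - 41*I*sqrt(62) ≈ -1025.0 - 322.83*I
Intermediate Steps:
-41*(25 + sqrt((3 - 1*24) - 41)) = -41*(25 + sqrt((3 - 24) - 41)) = -41*(25 + sqrt(-21 - 41)) = -41*(25 + sqrt(-62)) = -41*(25 + I*sqrt(62)) = -1025 - 41*I*sqrt(62)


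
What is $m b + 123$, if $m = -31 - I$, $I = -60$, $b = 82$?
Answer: $2501$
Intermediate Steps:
$m = 29$ ($m = -31 - -60 = -31 + 60 = 29$)
$m b + 123 = 29 \cdot 82 + 123 = 2378 + 123 = 2501$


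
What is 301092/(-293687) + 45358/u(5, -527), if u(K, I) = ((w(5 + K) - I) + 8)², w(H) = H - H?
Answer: -72859002754/84060561575 ≈ -0.86674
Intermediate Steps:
w(H) = 0
u(K, I) = (8 - I)² (u(K, I) = ((0 - I) + 8)² = (-I + 8)² = (8 - I)²)
301092/(-293687) + 45358/u(5, -527) = 301092/(-293687) + 45358/((8 - 1*(-527))²) = 301092*(-1/293687) + 45358/((8 + 527)²) = -301092/293687 + 45358/(535²) = -301092/293687 + 45358/286225 = -72859002754/84060561575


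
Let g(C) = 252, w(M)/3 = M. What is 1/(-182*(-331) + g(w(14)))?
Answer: 1/60494 ≈ 1.6531e-5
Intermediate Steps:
w(M) = 3*M
1/(-182*(-331) + g(w(14))) = 1/(-182*(-331) + 252) = 1/(60242 + 252) = 1/60494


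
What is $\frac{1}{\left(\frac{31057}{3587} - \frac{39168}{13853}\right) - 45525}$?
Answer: $- \frac{49690711}{2261879881270} \approx -2.1969 \cdot 10^{-5}$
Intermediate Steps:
$\frac{1}{\left(\frac{31057}{3587} - \frac{39168}{13853}\right) - 45525} = \frac{1}{\frac{289737005}{49690711} - 45525} = \frac{1}{- \frac{2261879881270}{49690711}} = - \frac{49690711}{2261879881270}$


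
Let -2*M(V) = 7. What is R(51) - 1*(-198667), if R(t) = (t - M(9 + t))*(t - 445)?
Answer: 177194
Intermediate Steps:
M(V) = -7/2 (M(V) = -½*7 = -7/2)
R(t) = (-445 + t)*(7/2 + t) (R(t) = (t - 1*(-7/2))*(t - 445) = (t + 7/2)*(-445 + t) = (7/2 + t)*(-445 + t) = (-445 + t)*(7/2 + t))
R(51) - 1*(-198667) = (-3115/2 + 51² - 883/2*51) - 1*(-198667) = (-3115/2 + 2601 - 45033/2) + 198667 = -21473 + 198667 = 177194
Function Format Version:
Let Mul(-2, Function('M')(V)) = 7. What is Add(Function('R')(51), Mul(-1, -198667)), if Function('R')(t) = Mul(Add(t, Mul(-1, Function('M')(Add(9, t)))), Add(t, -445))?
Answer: 177194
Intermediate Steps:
Function('M')(V) = Rational(-7, 2) (Function('M')(V) = Mul(Rational(-1, 2), 7) = Rational(-7, 2))
Function('R')(t) = Mul(Add(-445, t), Add(Rational(7, 2), t)) (Function('R')(t) = Mul(Add(t, Mul(-1, Rational(-7, 2))), Add(t, -445)) = Mul(Add(t, Rational(7, 2)), Add(-445, t)) = Mul(Add(Rational(7, 2), t), Add(-445, t)) = Mul(Add(-445, t), Add(Rational(7, 2), t)))
Add(Function('R')(51), Mul(-1, -198667)) = Add(Add(Rational(-3115, 2), Pow(51, 2), Mul(Rational(-883, 2), 51)), Mul(-1, -198667)) = Add(Add(Rational(-3115, 2), 2601, Rational(-45033, 2)), 198667) = Add(-21473, 198667) = 177194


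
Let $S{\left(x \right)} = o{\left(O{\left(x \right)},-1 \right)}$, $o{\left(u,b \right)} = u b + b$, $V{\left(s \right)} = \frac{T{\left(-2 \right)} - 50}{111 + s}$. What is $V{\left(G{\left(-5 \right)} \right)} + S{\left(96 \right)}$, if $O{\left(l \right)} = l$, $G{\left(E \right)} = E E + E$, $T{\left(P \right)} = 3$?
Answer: $- \frac{12754}{131} \approx -97.359$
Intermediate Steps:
$G{\left(E \right)} = E + E^{2}$ ($G{\left(E \right)} = E^{2} + E = E + E^{2}$)
$V{\left(s \right)} = - \frac{47}{111 + s}$ ($V{\left(s \right)} = \frac{3 - 50}{111 + s} = - \frac{47}{111 + s}$)
$o{\left(u,b \right)} = b + b u$ ($o{\left(u,b \right)} = b u + b = b + b u$)
$S{\left(x \right)} = -1 - x$ ($S{\left(x \right)} = - (1 + x) = -1 - x$)
$V{\left(G{\left(-5 \right)} \right)} + S{\left(96 \right)} = - \frac{47}{111 - 5 \left(1 - 5\right)} - 97 = - \frac{47}{111 - -20} - 97 = - \frac{47}{111 + 20} - 97 = - \frac{47}{131} - 97 = - \frac{12754}{131}$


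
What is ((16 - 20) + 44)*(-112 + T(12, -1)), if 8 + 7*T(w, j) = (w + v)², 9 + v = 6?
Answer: -28440/7 ≈ -4062.9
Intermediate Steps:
v = -3 (v = -9 + 6 = -3)
T(w, j) = -8/7 + (-3 + w)²/7 (T(w, j) = -8/7 + (w - 3)²/7 = -8/7 + (-3 + w)²/7)
((16 - 20) + 44)*(-112 + T(12, -1)) = ((16 - 20) + 44)*(-112 + (-8/7 + (-3 + 12)²/7)) = (-4 + 44)*(-112 + (-8/7 + (⅐)*9²)) = 40*(-112 + (-8/7 + (⅐)*81)) = 40*(-112 + (-8/7 + 81/7)) = 40*(-112 + 73/7) = 40*(-711/7) = -28440/7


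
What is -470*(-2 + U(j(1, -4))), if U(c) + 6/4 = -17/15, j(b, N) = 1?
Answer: 6533/3 ≈ 2177.7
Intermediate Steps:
U(c) = -79/30 (U(c) = -3/2 - 17/15 = -79/30)
-470*(-2 + U(j(1, -4))) = -470*(-2 - 79/30) = -470*(-139/30) = 6533/3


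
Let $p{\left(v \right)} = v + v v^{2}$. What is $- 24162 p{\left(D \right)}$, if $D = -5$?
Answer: $3141060$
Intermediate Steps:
$p{\left(v \right)} = v + v^{3}$
$- 24162 p{\left(D \right)} = - 24162 \left(-5 + \left(-5\right)^{3}\right) = - 24162 \left(-5 - 125\right) = \left(-24162\right) \left(-130\right) = 3141060$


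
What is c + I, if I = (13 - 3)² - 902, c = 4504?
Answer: 3702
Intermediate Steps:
I = -802 (I = 10² - 902 = 100 - 902 = -802)
c + I = 4504 - 802 = 3702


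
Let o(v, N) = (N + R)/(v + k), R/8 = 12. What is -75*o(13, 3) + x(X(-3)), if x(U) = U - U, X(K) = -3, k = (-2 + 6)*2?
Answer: -2475/7 ≈ -353.57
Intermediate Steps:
R = 96 (R = 8*12 = 96)
k = 8 (k = 4*2 = 8)
x(U) = 0
o(v, N) = (96 + N)/(8 + v) (o(v, N) = (N + 96)/(v + 8) = (96 + N)/(8 + v))
-75*o(13, 3) + x(X(-3)) = -75*(96 + 3)/(8 + 13) + 0 = -75*99/21 + 0 = -25*99/7 + 0 = -75*33/7 + 0 = -2475/7 + 0 = -2475/7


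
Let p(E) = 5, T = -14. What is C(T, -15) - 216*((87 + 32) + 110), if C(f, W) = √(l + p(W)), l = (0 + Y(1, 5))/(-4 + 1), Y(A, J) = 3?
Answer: -49462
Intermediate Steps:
l = -1 (l = (0 + 3)/(-4 + 1) = 3/(-3) = 3*(-⅓) = -1)
C(f, W) = 2 (C(f, W) = √(-1 + 5) = √4 = 2)
C(T, -15) - 216*((87 + 32) + 110) = 2 - 216*((87 + 32) + 110) = 2 - 216*(119 + 110) = 2 - 216*229 = 2 - 49464 = -49462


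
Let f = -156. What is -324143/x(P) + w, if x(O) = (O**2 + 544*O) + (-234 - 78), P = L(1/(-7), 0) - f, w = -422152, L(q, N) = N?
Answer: -45967611119/108888 ≈ -4.2216e+5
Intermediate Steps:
P = 156 (P = 0 - 1*(-156) = 0 + 156 = 156)
x(O) = -312 + O**2 + 544*O (x(O) = (O**2 + 544*O) - 312 = -312 + O**2 + 544*O)
-324143/x(P) + w = -324143/(-312 + 156**2 + 544*156) - 422152 = -324143/(-312 + 24336 + 84864) - 422152 = -324143/108888 - 422152 = -45967611119/108888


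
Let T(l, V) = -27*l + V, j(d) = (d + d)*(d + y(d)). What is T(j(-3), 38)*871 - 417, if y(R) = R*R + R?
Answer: 455987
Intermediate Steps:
y(R) = R + R² (y(R) = R² + R = R + R²)
j(d) = 2*d*(d + d*(1 + d)) (j(d) = (d + d)*(d + d*(1 + d)) = (2*d)*(d + d*(1 + d)) = 2*d*(d + d*(1 + d)))
T(l, V) = V - 27*l
T(j(-3), 38)*871 - 417 = (38 - 54*(-3)²*(2 - 3))*871 - 417 = (38 - 54*9*(-1))*871 - 417 = (38 - 27*(-18))*871 - 417 = (38 + 486)*871 - 417 = 524*871 - 417 = 456404 - 417 = 455987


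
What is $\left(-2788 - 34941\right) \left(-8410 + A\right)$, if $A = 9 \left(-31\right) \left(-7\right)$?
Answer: $243616153$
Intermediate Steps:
$A = 1953$ ($A = \left(-279\right) \left(-7\right) = 1953$)
$\left(-2788 - 34941\right) \left(-8410 + A\right) = \left(-2788 - 34941\right) \left(-8410 + 1953\right) = \left(-2788 - 34941\right) \left(-6457\right) = \left(-37729\right) \left(-6457\right) = 243616153$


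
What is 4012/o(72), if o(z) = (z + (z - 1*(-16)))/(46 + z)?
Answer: 59177/20 ≈ 2958.9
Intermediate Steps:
o(z) = (16 + 2*z)/(46 + z) (o(z) = (z + (z + 16))/(46 + z) = (z + (16 + z))/(46 + z) = (16 + 2*z)/(46 + z))
4012/o(72) = 4012/((2*(8 + 72)/(46 + 72))) = 4012/((2*80/118)) = 4012/((2*(1/118)*80)) = 4012/(80/59) = 4012*(59/80) = 59177/20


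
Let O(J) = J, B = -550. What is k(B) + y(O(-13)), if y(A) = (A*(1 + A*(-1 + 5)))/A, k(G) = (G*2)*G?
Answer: 604949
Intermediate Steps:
k(G) = 2*G**2 (k(G) = (2*G)*G = 2*G**2)
y(A) = 1 + 4*A (y(A) = (A*(1 + A*4))/A = (A*(1 + 4*A))/A = 1 + 4*A)
k(B) + y(O(-13)) = 2*(-550)**2 + (1 + 4*(-13)) = 2*302500 + (1 - 52) = 605000 - 51 = 604949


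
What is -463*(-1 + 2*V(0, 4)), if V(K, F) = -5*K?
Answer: 463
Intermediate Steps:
-463*(-1 + 2*V(0, 4)) = -463*(-1 + 2*(-5*0)) = -463*(-1 + 2*0) = -463*(-1 + 0) = -463*(-1) = 463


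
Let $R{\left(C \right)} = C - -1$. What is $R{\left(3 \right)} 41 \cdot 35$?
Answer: $5740$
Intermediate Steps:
$R{\left(C \right)} = 1 + C$ ($R{\left(C \right)} = C + 1 = 1 + C$)
$R{\left(3 \right)} 41 \cdot 35 = \left(1 + 3\right) 41 \cdot 35 = 4 \cdot 41 \cdot 35 = 164 \cdot 35 = 5740$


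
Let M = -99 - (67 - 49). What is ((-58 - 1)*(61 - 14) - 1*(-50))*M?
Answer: 318591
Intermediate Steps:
M = -117 (M = -99 - 1*18 = -99 - 18 = -117)
((-58 - 1)*(61 - 14) - 1*(-50))*M = ((-58 - 1)*(61 - 14) - 1*(-50))*(-117) = (-59*47 + 50)*(-117) = (-2773 + 50)*(-117) = -2723*(-117) = 318591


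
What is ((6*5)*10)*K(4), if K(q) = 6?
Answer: 1800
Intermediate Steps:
((6*5)*10)*K(4) = ((6*5)*10)*6 = (30*10)*6 = 300*6 = 1800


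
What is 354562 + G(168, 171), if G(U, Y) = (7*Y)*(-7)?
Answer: 346183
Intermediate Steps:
G(U, Y) = -49*Y
354562 + G(168, 171) = 354562 - 49*171 = 354562 - 8379 = 346183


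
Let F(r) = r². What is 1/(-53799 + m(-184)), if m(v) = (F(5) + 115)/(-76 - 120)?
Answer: -7/376598 ≈ -1.8587e-5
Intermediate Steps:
m(v) = -5/7 (m(v) = (5² + 115)/(-76 - 120) = (25 + 115)/(-196) = 140*(-1/196) = -5/7)
1/(-53799 + m(-184)) = 1/(-53799 - 5/7) = 1/(-376598/7) = -7/376598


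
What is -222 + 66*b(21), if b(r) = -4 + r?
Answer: 900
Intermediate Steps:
-222 + 66*b(21) = -222 + 66*(-4 + 21) = -222 + 66*17 = -222 + 1122 = 900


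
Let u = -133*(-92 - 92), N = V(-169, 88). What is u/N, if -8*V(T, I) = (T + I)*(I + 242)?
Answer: 97888/13365 ≈ 7.3242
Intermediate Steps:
V(T, I) = -(242 + I)*(I + T)/8 (V(T, I) = -(T + I)*(I + 242)/8 = -(I + T)*(242 + I)/8 = -(242 + I)*(I + T)/8)
N = 13365/4 (N = -121/4*88 - 121/4*(-169) - ⅛*88² - ⅛*88*(-169) = -2662 + 20449/4 - ⅛*7744 + 1859 = -2662 + 20449/4 - 968 + 1859 = 13365/4 ≈ 3341.3)
u = 24472 (u = -133*(-184) = 24472)
u/N = 24472/(13365/4) = 24472*(4/13365) = 97888/13365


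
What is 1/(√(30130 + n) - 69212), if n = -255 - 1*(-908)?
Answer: -69212/4790270161 - √30783/4790270161 ≈ -1.4485e-5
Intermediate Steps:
n = 653 (n = -255 + 908 = 653)
1/(√(30130 + n) - 69212) = 1/(√(30130 + 653) - 69212) = 1/(√30783 - 69212) = 1/(-69212 + √30783)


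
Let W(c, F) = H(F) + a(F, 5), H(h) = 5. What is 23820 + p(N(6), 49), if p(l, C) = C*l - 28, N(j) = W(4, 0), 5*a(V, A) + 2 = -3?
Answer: 23988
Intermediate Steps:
a(V, A) = -1 (a(V, A) = -⅖ + (⅕)*(-3) = -⅖ - ⅗ = -1)
W(c, F) = 4 (W(c, F) = 5 - 1 = 4)
N(j) = 4
p(l, C) = -28 + C*l
23820 + p(N(6), 49) = 23820 + (-28 + 49*4) = 23820 + (-28 + 196) = 23820 + 168 = 23988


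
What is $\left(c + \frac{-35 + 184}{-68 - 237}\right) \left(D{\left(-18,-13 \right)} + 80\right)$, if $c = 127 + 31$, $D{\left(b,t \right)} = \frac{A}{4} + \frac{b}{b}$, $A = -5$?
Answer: $\frac{15325079}{1220} \approx 12562.0$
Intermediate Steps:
$D{\left(b,t \right)} = - \frac{1}{4}$ ($D{\left(b,t \right)} = - \frac{5}{4} + \frac{b}{b} = \left(-5\right) \frac{1}{4} + 1 = - \frac{5}{4} + 1 = - \frac{1}{4}$)
$c = 158$
$\left(c + \frac{-35 + 184}{-68 - 237}\right) \left(D{\left(-18,-13 \right)} + 80\right) = \left(158 + \frac{-35 + 184}{-68 - 237}\right) \left(- \frac{1}{4} + 80\right) = \left(158 + \frac{149}{-305}\right) \frac{319}{4} = \left(158 + 149 \left(- \frac{1}{305}\right)\right) \frac{319}{4} = \left(158 - \frac{149}{305}\right) \frac{319}{4} = \frac{48041}{305} \cdot \frac{319}{4} = \frac{15325079}{1220}$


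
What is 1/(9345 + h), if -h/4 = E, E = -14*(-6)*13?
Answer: 1/4977 ≈ 0.00020092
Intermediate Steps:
E = 1092 (E = 84*13 = 1092)
h = -4368 (h = -4*1092 = -4368)
1/(9345 + h) = 1/(9345 - 4368) = 1/4977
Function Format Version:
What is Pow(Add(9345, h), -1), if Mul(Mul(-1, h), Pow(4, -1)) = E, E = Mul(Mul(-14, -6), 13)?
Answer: Rational(1, 4977) ≈ 0.00020092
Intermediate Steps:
E = 1092 (E = Mul(84, 13) = 1092)
h = -4368 (h = Mul(-4, 1092) = -4368)
Pow(Add(9345, h), -1) = Pow(Add(9345, -4368), -1) = Pow(4977, -1) = Rational(1, 4977)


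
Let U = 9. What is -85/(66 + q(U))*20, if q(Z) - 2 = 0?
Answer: -25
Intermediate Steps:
q(Z) = 2 (q(Z) = 2 + 0 = 2)
-85/(66 + q(U))*20 = -85/(66 + 2)*20 = -85/68*20 = -85*1/68*20 = -5/4*20 = -25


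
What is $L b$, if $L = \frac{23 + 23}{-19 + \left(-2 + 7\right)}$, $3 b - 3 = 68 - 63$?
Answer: $- \frac{184}{21} \approx -8.7619$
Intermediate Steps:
$b = \frac{8}{3}$ ($b = 1 + \frac{68 - 63}{3} = 1 + \frac{1}{3} \cdot 5 = 1 + \frac{5}{3} = \frac{8}{3} \approx 2.6667$)
$L = - \frac{23}{7}$ ($L = \frac{46}{-19 + 5} = \frac{46}{-14} = 46 \left(- \frac{1}{14}\right) = - \frac{23}{7} \approx -3.2857$)
$L b = \left(- \frac{23}{7}\right) \frac{8}{3} = - \frac{184}{21}$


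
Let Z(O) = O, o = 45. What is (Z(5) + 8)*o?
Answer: 585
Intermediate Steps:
(Z(5) + 8)*o = (5 + 8)*45 = 13*45 = 585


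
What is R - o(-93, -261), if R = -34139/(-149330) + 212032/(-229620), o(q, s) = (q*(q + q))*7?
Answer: -207598019881849/1714457730 ≈ -1.2109e+5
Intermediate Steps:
o(q, s) = 14*q**2 (o(q, s) = (q*(2*q))*7 = (2*q**2)*7 = 14*q**2)
R = -1191187069/1714457730 (R = -34139*(-1/149330) + 212032*(-1/229620) = 34139/149330 - 53008/57405 = -1191187069/1714457730 ≈ -0.69479)
R - o(-93, -261) = -1191187069/1714457730 - 14*(-93)**2 = -1191187069/1714457730 - 14*8649 = -1191187069/1714457730 - 1*121086 = -1191187069/1714457730 - 121086 = -207598019881849/1714457730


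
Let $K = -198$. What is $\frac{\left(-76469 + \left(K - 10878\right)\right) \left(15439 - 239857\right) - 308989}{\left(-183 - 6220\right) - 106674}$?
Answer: $- \frac{19646364821}{113077} \approx -1.7374 \cdot 10^{5}$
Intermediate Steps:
$\frac{\left(-76469 + \left(K - 10878\right)\right) \left(15439 - 239857\right) - 308989}{\left(-183 - 6220\right) - 106674} = \frac{\left(-76469 - 11076\right) \left(15439 - 239857\right) - 308989}{\left(-183 - 6220\right) - 106674} = \frac{\left(-76469 - 11076\right) \left(-224418\right) - 308989}{\left(-183 - 6220\right) - 106674} = \frac{\left(-76469 - 11076\right) \left(-224418\right) - 308989}{-6403 - 106674} = \frac{\left(-87545\right) \left(-224418\right) - 308989}{-113077} = \left(19646673810 - 308989\right) \left(- \frac{1}{113077}\right) = 19646364821 \left(- \frac{1}{113077}\right) = - \frac{19646364821}{113077}$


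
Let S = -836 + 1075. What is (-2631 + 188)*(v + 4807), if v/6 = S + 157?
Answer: -17548069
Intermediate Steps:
S = 239
v = 2376 (v = 6*(239 + 157) = 6*396 = 2376)
(-2631 + 188)*(v + 4807) = (-2631 + 188)*(2376 + 4807) = -2443*7183 = -17548069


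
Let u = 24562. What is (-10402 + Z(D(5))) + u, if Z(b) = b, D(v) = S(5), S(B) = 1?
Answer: 14161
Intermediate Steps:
D(v) = 1
(-10402 + Z(D(5))) + u = (-10402 + 1) + 24562 = -10401 + 24562 = 14161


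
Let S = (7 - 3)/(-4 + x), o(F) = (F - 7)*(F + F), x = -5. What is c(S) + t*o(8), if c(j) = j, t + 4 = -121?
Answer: -18004/9 ≈ -2000.4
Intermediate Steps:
o(F) = 2*F*(-7 + F) (o(F) = (-7 + F)*(2*F) = 2*F*(-7 + F))
t = -125 (t = -4 - 121 = -125)
S = -4/9 (S = (7 - 3)/(-4 - 5) = 4/(-9) = 4*(-⅑) = -4/9 ≈ -0.44444)
c(S) + t*o(8) = -4/9 - 250*8*(-7 + 8) = -4/9 - 250*8 = -4/9 - 125*16 = -4/9 - 2000 = -18004/9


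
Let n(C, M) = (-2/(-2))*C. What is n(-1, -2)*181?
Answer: -181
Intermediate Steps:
n(C, M) = C (n(C, M) = (-2*(-½))*C = 1*C = C)
n(-1, -2)*181 = -1*181 = -181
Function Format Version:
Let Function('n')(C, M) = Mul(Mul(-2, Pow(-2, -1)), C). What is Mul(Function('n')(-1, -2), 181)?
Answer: -181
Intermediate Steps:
Function('n')(C, M) = C (Function('n')(C, M) = Mul(Mul(-2, Rational(-1, 2)), C) = Mul(1, C) = C)
Mul(Function('n')(-1, -2), 181) = Mul(-1, 181) = -181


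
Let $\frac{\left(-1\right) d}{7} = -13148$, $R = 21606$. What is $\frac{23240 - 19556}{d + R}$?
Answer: $\frac{1842}{56821} \approx 0.032418$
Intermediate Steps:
$d = 92036$ ($d = \left(-7\right) \left(-13148\right) = 92036$)
$\frac{23240 - 19556}{d + R} = \frac{23240 - 19556}{92036 + 21606} = \frac{3684}{113642} = 3684 \cdot \frac{1}{113642} = \frac{1842}{56821}$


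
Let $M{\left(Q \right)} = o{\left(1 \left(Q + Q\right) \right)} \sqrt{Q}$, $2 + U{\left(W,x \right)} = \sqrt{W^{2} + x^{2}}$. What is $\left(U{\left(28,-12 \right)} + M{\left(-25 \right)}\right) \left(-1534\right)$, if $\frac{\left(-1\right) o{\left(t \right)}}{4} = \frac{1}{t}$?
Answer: $3068 - 6136 \sqrt{58} - \frac{3068 i}{5} \approx -43662.0 - 613.6 i$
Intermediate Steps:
$o{\left(t \right)} = - \frac{4}{t}$
$U{\left(W,x \right)} = -2 + \sqrt{W^{2} + x^{2}}$
$M{\left(Q \right)} = - \frac{2}{\sqrt{Q}}$ ($M{\left(Q \right)} = - \frac{4}{1 \left(Q + Q\right)} \sqrt{Q} = - \frac{4}{1 \cdot 2 Q} \sqrt{Q} = - \frac{4}{2 Q} \sqrt{Q} = - 4 \frac{1}{2 Q} \sqrt{Q} = - \frac{2}{Q} \sqrt{Q} = - \frac{2}{\sqrt{Q}}$)
$\left(U{\left(28,-12 \right)} + M{\left(-25 \right)}\right) \left(-1534\right) = \left(\left(-2 + \sqrt{28^{2} + \left(-12\right)^{2}}\right) - \frac{2}{5 i}\right) \left(-1534\right) = \left(\left(-2 + \sqrt{784 + 144}\right) - 2 \left(- \frac{i}{5}\right)\right) \left(-1534\right) = \left(\left(-2 + \sqrt{928}\right) + \frac{2 i}{5}\right) \left(-1534\right) = \left(\left(-2 + 4 \sqrt{58}\right) + \frac{2 i}{5}\right) \left(-1534\right) = \left(-2 + 4 \sqrt{58} + \frac{2 i}{5}\right) \left(-1534\right) = 3068 - 6136 \sqrt{58} - \frac{3068 i}{5}$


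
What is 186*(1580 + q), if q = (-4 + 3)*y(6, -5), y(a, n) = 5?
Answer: 292950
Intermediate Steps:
q = -5 (q = (-4 + 3)*5 = -1*5 = -5)
186*(1580 + q) = 186*(1580 - 5) = 186*1575 = 292950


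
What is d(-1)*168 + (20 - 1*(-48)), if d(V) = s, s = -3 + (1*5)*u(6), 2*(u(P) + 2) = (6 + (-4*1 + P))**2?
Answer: 24764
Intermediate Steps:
u(P) = -2 + (2 + P)**2/2 (u(P) = -2 + (6 + (-4*1 + P))**2/2 = -2 + (6 + (-4 + P))**2/2 = -2 + (2 + P)**2/2)
s = 147 (s = -3 + (1*5)*((1/2)*6*(4 + 6)) = -3 + 5*((1/2)*6*10) = -3 + 5*30 = -3 + 150 = 147)
d(V) = 147
d(-1)*168 + (20 - 1*(-48)) = 147*168 + (20 - 1*(-48)) = 24696 + (20 + 48) = 24696 + 68 = 24764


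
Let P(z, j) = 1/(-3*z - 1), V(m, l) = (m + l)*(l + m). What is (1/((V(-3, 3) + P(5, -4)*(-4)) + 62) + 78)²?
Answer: 377369476/62001 ≈ 6086.5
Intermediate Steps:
V(m, l) = (l + m)² (V(m, l) = (l + m)*(l + m) = (l + m)²)
P(z, j) = 1/(-1 - 3*z)
(1/((V(-3, 3) + P(5, -4)*(-4)) + 62) + 78)² = (1/(((3 - 3)² - 1/(1 + 3*5)*(-4)) + 62) + 78)² = (1/((0² - 1/(1 + 15)*(-4)) + 62) + 78)² = (1/((0 - 1/16*(-4)) + 62) + 78)² = (1/((0 + ¼) + 62) + 78)² = (1/(¼ + 62) + 78)² = (1/(249/4) + 78)² = (4/249 + 78)² = (19426/249)² = 377369476/62001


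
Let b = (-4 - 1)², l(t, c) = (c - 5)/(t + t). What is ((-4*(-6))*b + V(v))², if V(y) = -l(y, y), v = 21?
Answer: 158558464/441 ≈ 3.5954e+5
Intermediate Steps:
l(t, c) = (-5 + c)/(2*t) (l(t, c) = (-5 + c)/((2*t)) = (-5 + c)*(1/(2*t)) = (-5 + c)/(2*t))
b = 25 (b = (-5)² = 25)
V(y) = -(-5 + y)/(2*y)
((-4*(-6))*b + V(v))² = (-4*(-6)*25 + (½)*(5 - 1*21)/21)² = (24*25 + (½)*(1/21)*(5 - 21))² = (600 + (½)*(1/21)*(-16))² = (600 - 8/21)² = (12592/21)² = 158558464/441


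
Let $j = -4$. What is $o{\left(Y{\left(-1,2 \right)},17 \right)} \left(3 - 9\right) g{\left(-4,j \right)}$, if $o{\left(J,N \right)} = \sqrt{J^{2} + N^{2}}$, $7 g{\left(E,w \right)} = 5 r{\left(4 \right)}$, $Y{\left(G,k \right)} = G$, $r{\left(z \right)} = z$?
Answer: $- \frac{120 \sqrt{290}}{7} \approx -291.93$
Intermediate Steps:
$g{\left(E,w \right)} = \frac{20}{7}$ ($g{\left(E,w \right)} = \frac{5 \cdot 4}{7} = \frac{1}{7} \cdot 20 = \frac{20}{7}$)
$o{\left(Y{\left(-1,2 \right)},17 \right)} \left(3 - 9\right) g{\left(-4,j \right)} = \sqrt{\left(-1\right)^{2} + 17^{2}} \left(3 - 9\right) \frac{20}{7} = \sqrt{1 + 289} \left(\left(-6\right) \frac{20}{7}\right) = \sqrt{290} \left(- \frac{120}{7}\right) = - \frac{120 \sqrt{290}}{7}$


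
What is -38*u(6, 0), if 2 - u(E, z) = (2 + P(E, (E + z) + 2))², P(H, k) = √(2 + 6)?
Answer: 380 + 304*√2 ≈ 809.92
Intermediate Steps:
P(H, k) = 2*√2 (P(H, k) = √8 = 2*√2)
u(E, z) = 2 - (2 + 2*√2)²
-38*u(6, 0) = -38*(-10 - 8*√2) = 380 + 304*√2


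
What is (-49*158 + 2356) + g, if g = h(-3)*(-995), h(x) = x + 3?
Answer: -5386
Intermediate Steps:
h(x) = 3 + x
g = 0 (g = (3 - 3)*(-995) = 0*(-995) = 0)
(-49*158 + 2356) + g = (-49*158 + 2356) + 0 = (-7742 + 2356) + 0 = -5386 + 0 = -5386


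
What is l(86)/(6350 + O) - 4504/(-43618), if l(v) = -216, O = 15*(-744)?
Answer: 7771432/52450645 ≈ 0.14817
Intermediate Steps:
O = -11160
l(86)/(6350 + O) - 4504/(-43618) = -216/(6350 - 11160) - 4504/(-43618) = -216/(-4810) - 4504*(-1/43618) = -216*(-1/4810) + 2252/21809 = 108/2405 + 2252/21809 = 7771432/52450645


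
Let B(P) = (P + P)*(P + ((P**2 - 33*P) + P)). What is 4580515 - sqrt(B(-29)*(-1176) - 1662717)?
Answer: 4580515 - 7*sqrt(2388147) ≈ 4.5697e+6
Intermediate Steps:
B(P) = 2*P*(P**2 - 31*P) (B(P) = (2*P)*(P + (P**2 - 32*P)) = (2*P)*(P**2 - 31*P) = 2*P*(P**2 - 31*P))
4580515 - sqrt(B(-29)*(-1176) - 1662717) = 4580515 - sqrt((2*(-29)**2*(-31 - 29))*(-1176) - 1662717) = 4580515 - sqrt((2*841*(-60))*(-1176) - 1662717) = 4580515 - sqrt(-100920*(-1176) - 1662717) = 4580515 - sqrt(118681920 - 1662717) = 4580515 - sqrt(117019203) = 4580515 - 7*sqrt(2388147)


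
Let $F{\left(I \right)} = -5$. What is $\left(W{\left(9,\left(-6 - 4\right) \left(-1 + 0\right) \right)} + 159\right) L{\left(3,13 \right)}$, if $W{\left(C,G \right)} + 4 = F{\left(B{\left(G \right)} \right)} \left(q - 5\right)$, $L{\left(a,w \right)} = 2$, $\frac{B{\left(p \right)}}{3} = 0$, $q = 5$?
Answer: $310$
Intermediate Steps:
$B{\left(p \right)} = 0$ ($B{\left(p \right)} = 3 \cdot 0 = 0$)
$W{\left(C,G \right)} = -4$ ($W{\left(C,G \right)} = -4 - 5 \left(5 - 5\right) = -4 - 0 = -4 + 0 = -4$)
$\left(W{\left(9,\left(-6 - 4\right) \left(-1 + 0\right) \right)} + 159\right) L{\left(3,13 \right)} = \left(-4 + 159\right) 2 = 155 \cdot 2 = 310$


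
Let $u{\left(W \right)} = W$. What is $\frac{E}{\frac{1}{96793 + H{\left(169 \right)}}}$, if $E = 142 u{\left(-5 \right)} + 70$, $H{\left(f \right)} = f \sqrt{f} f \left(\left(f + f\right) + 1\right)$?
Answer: $-80617676800$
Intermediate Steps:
$H{\left(f \right)} = f^{\frac{5}{2}} \left(1 + 2 f\right)$ ($H{\left(f \right)} = f^{\frac{3}{2}} f \left(2 f + 1\right) = f^{\frac{5}{2}} \left(1 + 2 f\right)$)
$E = -640$ ($E = 142 \left(-5\right) + 70 = -710 + 70 = -640$)
$\frac{E}{\frac{1}{96793 + H{\left(169 \right)}}} = - \frac{640}{\frac{1}{96793 + 169^{\frac{5}{2}} \left(1 + 2 \cdot 169\right)}} = - \frac{640}{\frac{1}{96793 + 371293 \left(1 + 338\right)}} = - \frac{640}{\frac{1}{96793 + 371293 \cdot 339}} = - \frac{640}{\frac{1}{96793 + 125868327}} = - \frac{640}{\frac{1}{125965120}} = - 640 \frac{1}{\frac{1}{125965120}} = \left(-640\right) 125965120 = -80617676800$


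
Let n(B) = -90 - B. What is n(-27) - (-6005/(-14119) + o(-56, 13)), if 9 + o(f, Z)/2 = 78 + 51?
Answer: -4284062/14119 ≈ -303.43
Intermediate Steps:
o(f, Z) = 240 (o(f, Z) = -18 + 2*(78 + 51) = -18 + 2*129 = -18 + 258 = 240)
n(-27) - (-6005/(-14119) + o(-56, 13)) = (-90 - 1*(-27)) - (-6005/(-14119) + 240) = (-90 + 27) - (-6005*(-1/14119) + 240) = -63 - (6005/14119 + 240) = -63 - 1*3394565/14119 = -63 - 3394565/14119 = -4284062/14119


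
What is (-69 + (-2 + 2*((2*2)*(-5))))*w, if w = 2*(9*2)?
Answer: -3996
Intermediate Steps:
w = 36 (w = 2*18 = 36)
(-69 + (-2 + 2*((2*2)*(-5))))*w = (-69 + (-2 + 2*((2*2)*(-5))))*36 = (-69 + (-2 + 2*(4*(-5))))*36 = (-69 + (-2 + 2*(-20)))*36 = (-69 + (-2 - 40))*36 = (-69 - 42)*36 = -111*36 = -3996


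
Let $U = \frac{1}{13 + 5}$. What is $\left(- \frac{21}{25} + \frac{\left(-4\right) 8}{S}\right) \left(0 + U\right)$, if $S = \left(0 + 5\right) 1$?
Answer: $- \frac{181}{450} \approx -0.40222$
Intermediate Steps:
$U = \frac{1}{18} \approx 0.055556$
$S = 5$ ($S = 5 \cdot 1 = 5$)
$\left(- \frac{21}{25} + \frac{\left(-4\right) 8}{S}\right) \left(0 + U\right) = \left(- \frac{21}{25} + \frac{\left(-4\right) 8}{5}\right) \left(0 + \frac{1}{18}\right) = \left(\left(-21\right) \frac{1}{25} - \frac{32}{5}\right) \frac{1}{18} = \left(- \frac{21}{25} - \frac{32}{5}\right) \frac{1}{18} = \left(- \frac{181}{25}\right) \frac{1}{18} = - \frac{181}{450}$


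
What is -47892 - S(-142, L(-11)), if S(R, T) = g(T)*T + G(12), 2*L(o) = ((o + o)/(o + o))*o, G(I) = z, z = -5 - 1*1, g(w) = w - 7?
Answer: -191819/4 ≈ -47955.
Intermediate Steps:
g(w) = -7 + w
z = -6 (z = -5 - 1 = -6)
G(I) = -6
L(o) = o/2 (L(o) = (((o + o)/(o + o))*o)/2 = (((2*o)/((2*o)))*o)/2 = (((2*o)*(1/(2*o)))*o)/2 = (1*o)/2 = o/2)
S(R, T) = -6 + T*(-7 + T) (S(R, T) = (-7 + T)*T - 6 = T*(-7 + T) - 6 = -6 + T*(-7 + T))
-47892 - S(-142, L(-11)) = -47892 - (-6 + ((½)*(-11))*(-7 + (½)*(-11))) = -47892 - (-6 - 11*(-7 - 11/2)/2) = -47892 - (-6 - 11/2*(-25/2)) = -47892 - (-6 + 275/4) = -47892 - 1*251/4 = -47892 - 251/4 = -191819/4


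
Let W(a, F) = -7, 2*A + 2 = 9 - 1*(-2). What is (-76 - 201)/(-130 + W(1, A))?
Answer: 277/137 ≈ 2.0219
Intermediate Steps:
A = 9/2 (A = -1 + (9 - 1*(-2))/2 = -1 + (9 + 2)/2 = -1 + (½)*11 = -1 + 11/2 = 9/2 ≈ 4.5000)
(-76 - 201)/(-130 + W(1, A)) = (-76 - 201)/(-130 - 7) = -277/(-137) = -277*(-1/137) = 277/137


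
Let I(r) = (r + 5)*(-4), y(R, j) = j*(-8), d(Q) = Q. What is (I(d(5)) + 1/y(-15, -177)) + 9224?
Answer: 13004545/1416 ≈ 9184.0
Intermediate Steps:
y(R, j) = -8*j
I(r) = -20 - 4*r (I(r) = (5 + r)*(-4) = -20 - 4*r)
(I(d(5)) + 1/y(-15, -177)) + 9224 = ((-20 - 4*5) + 1/(-8*(-177))) + 9224 = ((-20 - 20) + 1/1416) + 9224 = (-40 + 1/1416) + 9224 = -56639/1416 + 9224 = 13004545/1416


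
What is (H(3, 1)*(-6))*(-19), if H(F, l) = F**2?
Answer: 1026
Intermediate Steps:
(H(3, 1)*(-6))*(-19) = (3**2*(-6))*(-19) = (9*(-6))*(-19) = -54*(-19) = 1026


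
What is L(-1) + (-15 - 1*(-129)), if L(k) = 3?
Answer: 117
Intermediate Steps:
L(-1) + (-15 - 1*(-129)) = 3 + (-15 - 1*(-129)) = 3 + (-15 + 129) = 3 + 114 = 117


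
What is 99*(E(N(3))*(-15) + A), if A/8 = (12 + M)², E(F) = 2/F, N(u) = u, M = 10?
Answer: 382338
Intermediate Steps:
A = 3872 (A = 8*(12 + 10)² = 8*22² = 8*484 = 3872)
99*(E(N(3))*(-15) + A) = 99*((2/3)*(-15) + 3872) = 99*((2*(⅓))*(-15) + 3872) = 99*((⅔)*(-15) + 3872) = 99*(-10 + 3872) = 99*3862 = 382338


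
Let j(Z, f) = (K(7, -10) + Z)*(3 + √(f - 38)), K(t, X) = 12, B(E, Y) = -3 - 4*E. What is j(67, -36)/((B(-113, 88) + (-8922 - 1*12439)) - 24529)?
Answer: -79/15147 - 79*I*√74/45441 ≈ -0.0052156 - 0.014955*I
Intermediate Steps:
j(Z, f) = (3 + √(-38 + f))*(12 + Z) (j(Z, f) = (12 + Z)*(3 + √(f - 38)) = (12 + Z)*(3 + √(-38 + f)) = (3 + √(-38 + f))*(12 + Z))
j(67, -36)/((B(-113, 88) + (-8922 - 1*12439)) - 24529) = (36 + 3*67 + 12*√(-38 - 36) + 67*√(-38 - 36))/(((-3 - 4*(-113)) + (-8922 - 1*12439)) - 24529) = (36 + 201 + 12*√(-74) + 67*√(-74))/(((-3 + 452) + (-8922 - 12439)) - 24529) = (36 + 201 + 12*(I*√74) + 67*(I*√74))/((449 - 21361) - 24529) = (36 + 201 + 12*I*√74 + 67*I*√74)/(-20912 - 24529) = (237 + 79*I*√74)/(-45441) = (237 + 79*I*√74)*(-1/45441) = -79/15147 - 79*I*√74/45441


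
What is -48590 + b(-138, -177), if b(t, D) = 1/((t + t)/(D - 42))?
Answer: -4470207/92 ≈ -48589.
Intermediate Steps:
b(t, D) = (-42 + D)/(2*t) (b(t, D) = 1/((2*t)/(-42 + D)) = 1/(2*t/(-42 + D)) = (-42 + D)/(2*t))
-48590 + b(-138, -177) = -48590 + (½)*(-42 - 177)/(-138) = -48590 + (½)*(-1/138)*(-219) = -48590 + 73/92 = -4470207/92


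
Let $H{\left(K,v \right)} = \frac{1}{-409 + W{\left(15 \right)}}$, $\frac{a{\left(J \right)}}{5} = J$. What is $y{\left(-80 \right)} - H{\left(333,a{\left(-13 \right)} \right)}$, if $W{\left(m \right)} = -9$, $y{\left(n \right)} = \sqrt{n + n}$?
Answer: $\frac{1}{418} + 4 i \sqrt{10} \approx 0.0023923 + 12.649 i$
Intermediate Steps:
$y{\left(n \right)} = \sqrt{2} \sqrt{n}$ ($y{\left(n \right)} = \sqrt{2 n} = \sqrt{2} \sqrt{n}$)
$a{\left(J \right)} = 5 J$
$H{\left(K,v \right)} = - \frac{1}{418}$ ($H{\left(K,v \right)} = \frac{1}{-409 - 9} = \frac{1}{-418} = - \frac{1}{418}$)
$y{\left(-80 \right)} - H{\left(333,a{\left(-13 \right)} \right)} = \sqrt{2} \sqrt{-80} - - \frac{1}{418} = \sqrt{2} \cdot 4 i \sqrt{5} + \frac{1}{418} = 4 i \sqrt{10} + \frac{1}{418} = \frac{1}{418} + 4 i \sqrt{10}$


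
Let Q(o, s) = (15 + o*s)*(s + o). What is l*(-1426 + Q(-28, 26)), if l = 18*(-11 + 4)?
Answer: 0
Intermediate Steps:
Q(o, s) = (15 + o*s)*(o + s)
l = -126 (l = 18*(-7) = -126)
l*(-1426 + Q(-28, 26)) = -126*(-1426 + (15*(-28) + 15*26 - 28*26² + 26*(-28)²)) = -126*(-1426 + (-420 + 390 - 28*676 + 26*784)) = -126*(-1426 + (-420 + 390 - 18928 + 20384)) = -126*(-1426 + 1426) = -126*0 = 0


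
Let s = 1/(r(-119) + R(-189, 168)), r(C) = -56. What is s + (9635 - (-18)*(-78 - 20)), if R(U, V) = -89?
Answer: 1141294/145 ≈ 7871.0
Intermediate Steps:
s = -1/145 (s = 1/(-56 - 89) = 1/(-145) = -1/145 ≈ -0.0068966)
s + (9635 - (-18)*(-78 - 20)) = -1/145 + (9635 - (-18)*(-78 - 20)) = -1/145 + (9635 - (-18)*(-98)) = -1/145 + (9635 - 1*1764) = -1/145 + (9635 - 1764) = -1/145 + 7871 = 1141294/145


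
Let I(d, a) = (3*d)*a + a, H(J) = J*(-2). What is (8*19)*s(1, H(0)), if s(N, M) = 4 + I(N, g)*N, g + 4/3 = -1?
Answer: -2432/3 ≈ -810.67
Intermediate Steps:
g = -7/3 (g = -4/3 - 1 = -7/3 ≈ -2.3333)
H(J) = -2*J
I(d, a) = a + 3*a*d (I(d, a) = 3*a*d + a = a + 3*a*d)
s(N, M) = 4 + N*(-7/3 - 7*N) (s(N, M) = 4 + (-7*(1 + 3*N)/3)*N = 4 + (-7/3 - 7*N)*N = 4 + N*(-7/3 - 7*N))
(8*19)*s(1, H(0)) = (8*19)*(4 - 7*1² - 7/3*1) = 152*(4 - 7*1 - 7/3) = 152*(4 - 7 - 7/3) = 152*(-16/3) = -2432/3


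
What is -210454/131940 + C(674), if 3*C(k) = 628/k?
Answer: -28556639/22231890 ≈ -1.2845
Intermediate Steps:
C(k) = 628/(3*k) (C(k) = (628/k)/3 = 628/(3*k))
-210454/131940 + C(674) = -210454/131940 + (628/3)/674 = -210454*1/131940 + (628/3)*(1/674) = -105227/65970 + 314/1011 = -28556639/22231890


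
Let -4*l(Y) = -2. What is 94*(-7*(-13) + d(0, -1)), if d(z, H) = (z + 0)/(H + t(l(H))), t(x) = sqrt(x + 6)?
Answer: 8554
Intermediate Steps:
l(Y) = 1/2 (l(Y) = -1/4*(-2) = 1/2)
t(x) = sqrt(6 + x)
d(z, H) = z/(H + sqrt(26)/2) (d(z, H) = (z + 0)/(H + sqrt(6 + 1/2)) = z/(H + sqrt(13/2)) = z/(H + sqrt(26)/2))
94*(-7*(-13) + d(0, -1)) = 94*(-7*(-13) + 2*0/(sqrt(26) + 2*(-1))) = 94*(91 + 2*0/(sqrt(26) - 2)) = 94*(91 + 2*0/(-2 + sqrt(26))) = 94*(91 + 0) = 94*91 = 8554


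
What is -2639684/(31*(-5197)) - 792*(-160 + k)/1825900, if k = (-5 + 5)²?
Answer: 7806797572/474460115 ≈ 16.454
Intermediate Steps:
k = 0 (k = 0² = 0)
-2639684/(31*(-5197)) - 792*(-160 + k)/1825900 = -2639684/(31*(-5197)) - 792*(-160 + 0)/1825900 = -2639684/(-161107) - 792*(-160)*(1/1825900) = -2639684*(-1/161107) + 126720*(1/1825900) = 2639684/161107 + 6336/91295 = 7806797572/474460115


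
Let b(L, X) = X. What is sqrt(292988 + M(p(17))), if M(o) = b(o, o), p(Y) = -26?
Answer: sqrt(292962) ≈ 541.26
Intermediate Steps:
M(o) = o
sqrt(292988 + M(p(17))) = sqrt(292988 - 26) = sqrt(292962)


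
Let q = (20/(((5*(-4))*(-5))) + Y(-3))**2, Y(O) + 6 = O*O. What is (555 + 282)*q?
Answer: 214272/25 ≈ 8570.9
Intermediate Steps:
Y(O) = -6 + O**2 (Y(O) = -6 + O*O = -6 + O**2)
q = 256/25 (q = (20/(((5*(-4))*(-5))) + (-6 + (-3)**2))**2 = (20/((-20*(-5))) + (-6 + 9))**2 = (20/100 + 3)**2 = (20*(1/100) + 3)**2 = (1/5 + 3)**2 = (16/5)**2 = 256/25 ≈ 10.240)
(555 + 282)*q = (555 + 282)*(256/25) = 837*(256/25) = 214272/25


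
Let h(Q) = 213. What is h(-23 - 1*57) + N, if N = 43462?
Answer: 43675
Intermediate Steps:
h(-23 - 1*57) + N = 213 + 43462 = 43675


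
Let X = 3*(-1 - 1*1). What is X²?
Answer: 36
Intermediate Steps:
X = -6 (X = 3*(-1 - 1) = 3*(-2) = -6)
X² = (-6)² = 36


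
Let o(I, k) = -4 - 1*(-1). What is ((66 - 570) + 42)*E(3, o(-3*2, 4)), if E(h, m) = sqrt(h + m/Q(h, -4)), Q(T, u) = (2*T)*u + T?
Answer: -66*sqrt(154) ≈ -819.04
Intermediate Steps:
Q(T, u) = T + 2*T*u (Q(T, u) = 2*T*u + T = T + 2*T*u)
o(I, k) = -3 (o(I, k) = -4 + 1 = -3)
E(h, m) = sqrt(h - m/(7*h)) (E(h, m) = sqrt(h + m/((h*(1 + 2*(-4))))) = sqrt(h + m/((h*(1 - 8)))) = sqrt(h + m/((h*(-7)))) = sqrt(h + m/((-7*h))) = sqrt(h + m*(-1/(7*h))) = sqrt(h - m/(7*h)))
((66 - 570) + 42)*E(3, o(-3*2, 4)) = ((66 - 570) + 42)*(sqrt(49*3 - 7*(-3)/3)/7) = (-504 + 42)*(sqrt(147 - 7*(-3)*1/3)/7) = -66*sqrt(147 + 7) = -66*sqrt(154)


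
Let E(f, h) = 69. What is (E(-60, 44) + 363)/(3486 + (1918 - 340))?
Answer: 18/211 ≈ 0.085308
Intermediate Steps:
(E(-60, 44) + 363)/(3486 + (1918 - 340)) = (69 + 363)/(3486 + (1918 - 340)) = 432/(3486 + 1578) = 432/5064 = 432*(1/5064) = 18/211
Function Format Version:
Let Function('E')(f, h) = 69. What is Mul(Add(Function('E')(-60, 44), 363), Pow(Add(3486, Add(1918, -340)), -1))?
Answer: Rational(18, 211) ≈ 0.085308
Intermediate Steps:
Mul(Add(Function('E')(-60, 44), 363), Pow(Add(3486, Add(1918, -340)), -1)) = Mul(Add(69, 363), Pow(Add(3486, Add(1918, -340)), -1)) = Mul(432, Pow(Add(3486, 1578), -1)) = Mul(432, Pow(5064, -1)) = Mul(432, Rational(1, 5064)) = Rational(18, 211)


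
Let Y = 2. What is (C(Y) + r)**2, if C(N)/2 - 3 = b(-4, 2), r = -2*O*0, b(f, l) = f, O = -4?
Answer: 4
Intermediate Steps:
r = 0 (r = -2*(-4)*0 = 8*0 = 0)
C(N) = -2 (C(N) = 6 + 2*(-4) = 6 - 8 = -2)
(C(Y) + r)**2 = (-2 + 0)**2 = (-2)**2 = 4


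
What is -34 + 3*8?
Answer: -10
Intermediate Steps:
-34 + 3*8 = -34 + 24 = -10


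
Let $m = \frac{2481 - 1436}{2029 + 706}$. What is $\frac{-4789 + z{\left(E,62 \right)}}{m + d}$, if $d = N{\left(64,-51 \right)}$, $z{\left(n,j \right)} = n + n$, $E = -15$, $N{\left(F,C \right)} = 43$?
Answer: $- \frac{2635993}{23730} \approx -111.08$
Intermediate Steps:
$z{\left(n,j \right)} = 2 n$
$m = \frac{209}{547}$ ($m = \frac{1045}{2735} = 1045 \cdot \frac{1}{2735} = \frac{209}{547} \approx 0.38208$)
$d = 43$
$\frac{-4789 + z{\left(E,62 \right)}}{m + d} = \frac{-4789 + 2 \left(-15\right)}{\frac{209}{547} + 43} = \frac{-4789 - 30}{\frac{23730}{547}} = \left(-4819\right) \frac{547}{23730} = - \frac{2635993}{23730}$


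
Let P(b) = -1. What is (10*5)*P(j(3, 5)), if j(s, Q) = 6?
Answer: -50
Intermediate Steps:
(10*5)*P(j(3, 5)) = (10*5)*(-1) = 50*(-1) = -50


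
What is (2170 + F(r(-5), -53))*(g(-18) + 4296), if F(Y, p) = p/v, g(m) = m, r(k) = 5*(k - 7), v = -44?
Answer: 204345087/22 ≈ 9.2884e+6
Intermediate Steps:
r(k) = -35 + 5*k (r(k) = 5*(-7 + k) = -35 + 5*k)
F(Y, p) = -p/44 (F(Y, p) = p/(-44) = p*(-1/44) = -p/44)
(2170 + F(r(-5), -53))*(g(-18) + 4296) = (2170 - 1/44*(-53))*(-18 + 4296) = (2170 + 53/44)*4278 = (95533/44)*4278 = 204345087/22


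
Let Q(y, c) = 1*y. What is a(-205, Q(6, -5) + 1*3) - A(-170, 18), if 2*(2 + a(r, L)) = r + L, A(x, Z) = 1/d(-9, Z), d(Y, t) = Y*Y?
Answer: -8101/81 ≈ -100.01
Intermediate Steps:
d(Y, t) = Y²
A(x, Z) = 1/81 (A(x, Z) = 1/((-9)²) = 1/81)
Q(y, c) = y
a(r, L) = -2 + L/2 + r/2 (a(r, L) = -2 + (r + L)/2 = -2 + (L + r)/2 = -2 + (L/2 + r/2) = -2 + L/2 + r/2)
a(-205, Q(6, -5) + 1*3) - A(-170, 18) = (-2 + (6 + 1*3)/2 + (½)*(-205)) - 1*1/81 = (-2 + (6 + 3)/2 - 205/2) - 1/81 = (-2 + (½)*9 - 205/2) - 1/81 = (-2 + 9/2 - 205/2) - 1/81 = -100 - 1/81 = -8101/81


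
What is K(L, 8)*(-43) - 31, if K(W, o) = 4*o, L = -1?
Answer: -1407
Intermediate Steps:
K(L, 8)*(-43) - 31 = (4*8)*(-43) - 31 = 32*(-43) - 31 = -1376 - 31 = -1407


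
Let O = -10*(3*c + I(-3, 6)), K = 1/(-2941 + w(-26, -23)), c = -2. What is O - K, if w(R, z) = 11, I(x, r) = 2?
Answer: 117201/2930 ≈ 40.000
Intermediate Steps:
K = -1/2930 (K = 1/(-2941 + 11) = 1/(-2930) = -1/2930 ≈ -0.00034130)
O = 40 (O = -10*(3*(-2) + 2) = -10*(-6 + 2) = -10*(-4) = 40)
O - K = 40 - 1*(-1/2930) = 40 + 1/2930 = 117201/2930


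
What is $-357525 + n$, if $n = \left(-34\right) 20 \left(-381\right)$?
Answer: $-98445$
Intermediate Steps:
$n = 259080$ ($n = \left(-680\right) \left(-381\right) = 259080$)
$-357525 + n = -357525 + 259080 = -98445$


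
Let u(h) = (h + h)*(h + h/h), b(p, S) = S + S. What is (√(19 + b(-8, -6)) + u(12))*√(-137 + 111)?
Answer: I*√26*(312 + √7) ≈ 1604.4*I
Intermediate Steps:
b(p, S) = 2*S
u(h) = 2*h*(1 + h) (u(h) = (2*h)*(h + 1) = (2*h)*(1 + h) = 2*h*(1 + h))
(√(19 + b(-8, -6)) + u(12))*√(-137 + 111) = (√(19 + 2*(-6)) + 2*12*(1 + 12))*√(-137 + 111) = (√(19 - 12) + 2*12*13)*√(-26) = (√7 + 312)*(I*√26) = (312 + √7)*(I*√26) = I*√26*(312 + √7)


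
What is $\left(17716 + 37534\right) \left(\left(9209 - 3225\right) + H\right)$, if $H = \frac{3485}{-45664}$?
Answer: $\frac{7548528238875}{22832} \approx 3.3061 \cdot 10^{8}$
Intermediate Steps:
$H = - \frac{3485}{45664}$ ($H = 3485 \left(- \frac{1}{45664}\right) = - \frac{3485}{45664} \approx -0.076318$)
$\left(17716 + 37534\right) \left(\left(9209 - 3225\right) + H\right) = \left(17716 + 37534\right) \left(\left(9209 - 3225\right) - \frac{3485}{45664}\right) = 55250 \left(\left(9209 - 3225\right) - \frac{3485}{45664}\right) = 55250 \left(5984 - \frac{3485}{45664}\right) = 55250 \cdot \frac{273249891}{45664} = \frac{7548528238875}{22832}$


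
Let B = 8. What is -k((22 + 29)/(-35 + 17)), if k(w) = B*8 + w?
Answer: -367/6 ≈ -61.167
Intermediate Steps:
k(w) = 64 + w (k(w) = 8*8 + w = 64 + w)
-k((22 + 29)/(-35 + 17)) = -(64 + (22 + 29)/(-35 + 17)) = -(64 + 51/(-18)) = -(64 + 51*(-1/18)) = -(64 - 17/6) = -1*367/6 = -367/6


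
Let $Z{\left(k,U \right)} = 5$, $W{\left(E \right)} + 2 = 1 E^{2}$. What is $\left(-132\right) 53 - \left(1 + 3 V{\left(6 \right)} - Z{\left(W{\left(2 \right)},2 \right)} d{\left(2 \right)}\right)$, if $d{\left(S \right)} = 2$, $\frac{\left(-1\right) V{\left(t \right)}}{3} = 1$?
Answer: $-6978$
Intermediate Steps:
$V{\left(t \right)} = -3$ ($V{\left(t \right)} = \left(-3\right) 1 = -3$)
$W{\left(E \right)} = -2 + E^{2}$ ($W{\left(E \right)} = -2 + 1 E^{2} = -2 + E^{2}$)
$\left(-132\right) 53 - \left(1 + 3 V{\left(6 \right)} - Z{\left(W{\left(2 \right)},2 \right)} d{\left(2 \right)}\right) = \left(-132\right) 53 + \left(5 \cdot 2 - -8\right) = -6996 + \left(10 + \left(-1 + 9\right)\right) = -6996 + \left(10 + 8\right) = -6996 + 18 = -6978$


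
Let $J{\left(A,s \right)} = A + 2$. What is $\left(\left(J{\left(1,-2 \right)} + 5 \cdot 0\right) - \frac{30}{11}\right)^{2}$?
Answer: $\frac{9}{121} \approx 0.07438$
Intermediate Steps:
$J{\left(A,s \right)} = 2 + A$
$\left(\left(J{\left(1,-2 \right)} + 5 \cdot 0\right) - \frac{30}{11}\right)^{2} = \left(\left(\left(2 + 1\right) + 5 \cdot 0\right) - \frac{30}{11}\right)^{2} = \left(\left(3 + 0\right) - \frac{30}{11}\right)^{2} = \left(3 - \frac{30}{11}\right)^{2} = \left(\frac{3}{11}\right)^{2} = \frac{9}{121}$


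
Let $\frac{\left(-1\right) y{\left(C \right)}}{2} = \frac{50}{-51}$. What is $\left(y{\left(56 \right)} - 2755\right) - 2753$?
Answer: $- \frac{280808}{51} \approx -5506.0$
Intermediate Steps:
$y{\left(C \right)} = \frac{100}{51}$ ($y{\left(C \right)} = - 2 \frac{50}{-51} = - 2 \cdot 50 \left(- \frac{1}{51}\right) = \left(-2\right) \left(- \frac{50}{51}\right) = \frac{100}{51}$)
$\left(y{\left(56 \right)} - 2755\right) - 2753 = \left(\frac{100}{51} - 2755\right) - 2753 = - \frac{140405}{51} - 2753 = - \frac{280808}{51}$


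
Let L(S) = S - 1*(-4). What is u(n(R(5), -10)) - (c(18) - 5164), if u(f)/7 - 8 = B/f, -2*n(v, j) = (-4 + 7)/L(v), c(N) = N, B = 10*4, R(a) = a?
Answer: 3522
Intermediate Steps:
L(S) = 4 + S (L(S) = S + 4 = 4 + S)
B = 40
n(v, j) = -3/(2*(4 + v)) (n(v, j) = -(-4 + 7)/(2*(4 + v)) = -3/(2*(4 + v)))
u(f) = 56 + 280/f (u(f) = 56 + 7*(40/f) = 56 + 280/f)
u(n(R(5), -10)) - (c(18) - 5164) = (56 + 280/((-3/(8 + 2*5)))) - (18 - 5164) = (56 + 280/((-3/(8 + 10)))) - 1*(-5146) = (56 + 280/((-3/18))) + 5146 = (56 + 280/((-3*1/18))) + 5146 = (56 + 280/(-⅙)) + 5146 = (56 + 280*(-6)) + 5146 = (56 - 1680) + 5146 = -1624 + 5146 = 3522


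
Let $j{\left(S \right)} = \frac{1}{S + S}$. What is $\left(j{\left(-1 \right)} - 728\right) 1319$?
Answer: $- \frac{1921783}{2} \approx -9.6089 \cdot 10^{5}$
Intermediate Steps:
$j{\left(S \right)} = \frac{1}{2 S}$
$\left(j{\left(-1 \right)} - 728\right) 1319 = \left(\frac{1}{2 \left(-1\right)} - 728\right) 1319 = \left(\frac{1}{2} \left(-1\right) - 728\right) 1319 = \left(- \frac{1}{2} - 728\right) 1319 = \left(- \frac{1457}{2}\right) 1319 = - \frac{1921783}{2}$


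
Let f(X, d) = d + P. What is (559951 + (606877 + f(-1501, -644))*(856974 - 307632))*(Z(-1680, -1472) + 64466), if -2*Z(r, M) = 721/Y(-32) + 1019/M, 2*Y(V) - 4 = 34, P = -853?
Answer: 1198859328197595887975/55936 ≈ 2.1433e+16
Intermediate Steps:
Y(V) = 19 (Y(V) = 2 + (½)*34 = 2 + 17 = 19)
Z(r, M) = -721/38 - 1019/(2*M) (Z(r, M) = -(721/19 + 1019/M)/2 = -721/38 - 1019/(2*M))
f(X, d) = -853 + d (f(X, d) = d - 853 = -853 + d)
(559951 + (606877 + f(-1501, -644))*(856974 - 307632))*(Z(-1680, -1472) + 64466) = (559951 + (606877 + (-853 - 644))*(856974 - 307632))*((1/38)*(-19361 - 721*(-1472))/(-1472) + 64466) = (559951 + (606877 - 1497)*549342)*((1/38)*(-1/1472)*(-19361 + 1061312) + 64466) = (559951 + 605380*549342)*((1/38)*(-1/1472)*1041951 + 64466) = (559951 + 332560659960)*(-1041951/55936 + 64466) = 332561219911*(3604928225/55936) = 1198859328197595887975/55936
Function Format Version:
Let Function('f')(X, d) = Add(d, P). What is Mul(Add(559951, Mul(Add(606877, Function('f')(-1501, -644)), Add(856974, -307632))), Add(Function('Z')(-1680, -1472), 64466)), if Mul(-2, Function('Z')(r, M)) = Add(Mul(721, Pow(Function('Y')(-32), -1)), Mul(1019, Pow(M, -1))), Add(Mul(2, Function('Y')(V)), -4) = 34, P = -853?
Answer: Rational(1198859328197595887975, 55936) ≈ 2.1433e+16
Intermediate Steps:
Function('Y')(V) = 19 (Function('Y')(V) = Add(2, Mul(Rational(1, 2), 34)) = Add(2, 17) = 19)
Function('Z')(r, M) = Add(Rational(-721, 38), Mul(Rational(-1019, 2), Pow(M, -1))) (Function('Z')(r, M) = Mul(Rational(-1, 2), Add(Mul(721, Pow(19, -1)), Mul(1019, Pow(M, -1)))) = Mul(Rational(-1, 2), Add(Mul(721, Rational(1, 19)), Mul(1019, Pow(M, -1)))) = Mul(Rational(-1, 2), Add(Rational(721, 19), Mul(1019, Pow(M, -1)))) = Add(Rational(-721, 38), Mul(Rational(-1019, 2), Pow(M, -1))))
Function('f')(X, d) = Add(-853, d) (Function('f')(X, d) = Add(d, -853) = Add(-853, d))
Mul(Add(559951, Mul(Add(606877, Function('f')(-1501, -644)), Add(856974, -307632))), Add(Function('Z')(-1680, -1472), 64466)) = Mul(Add(559951, Mul(Add(606877, Add(-853, -644)), Add(856974, -307632))), Add(Mul(Rational(1, 38), Pow(-1472, -1), Add(-19361, Mul(-721, -1472))), 64466)) = Mul(Add(559951, Mul(Add(606877, -1497), 549342)), Add(Mul(Rational(1, 38), Rational(-1, 1472), Add(-19361, 1061312)), 64466)) = Mul(Add(559951, Mul(605380, 549342)), Add(Mul(Rational(1, 38), Rational(-1, 1472), 1041951), 64466)) = Mul(Add(559951, 332560659960), Add(Rational(-1041951, 55936), 64466)) = Mul(332561219911, Rational(3604928225, 55936)) = Rational(1198859328197595887975, 55936)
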